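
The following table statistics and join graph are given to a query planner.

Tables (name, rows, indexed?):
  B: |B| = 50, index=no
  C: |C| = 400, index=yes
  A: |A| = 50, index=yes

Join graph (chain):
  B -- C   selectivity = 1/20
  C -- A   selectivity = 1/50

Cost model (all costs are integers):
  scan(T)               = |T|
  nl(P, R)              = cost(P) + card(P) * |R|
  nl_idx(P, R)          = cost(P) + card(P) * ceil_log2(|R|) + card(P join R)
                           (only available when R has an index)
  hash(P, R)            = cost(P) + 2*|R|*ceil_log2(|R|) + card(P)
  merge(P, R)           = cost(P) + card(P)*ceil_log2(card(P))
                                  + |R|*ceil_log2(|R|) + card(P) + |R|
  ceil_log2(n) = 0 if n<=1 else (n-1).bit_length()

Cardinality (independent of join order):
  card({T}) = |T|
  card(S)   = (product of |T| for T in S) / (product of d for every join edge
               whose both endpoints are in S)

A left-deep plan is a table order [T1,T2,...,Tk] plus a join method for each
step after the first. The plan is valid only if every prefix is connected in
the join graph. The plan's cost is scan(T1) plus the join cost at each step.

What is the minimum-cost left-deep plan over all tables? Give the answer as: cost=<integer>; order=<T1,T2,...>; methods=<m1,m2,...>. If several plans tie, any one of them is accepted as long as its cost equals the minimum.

cost=1900; order=A,C,B; methods=nl_idx,hash

Selinger DP (subsets sized 1..n):
  {B}: scan cost=50, card=50
  {C}: scan cost=400, card=400
  {A}: scan cost=50, card=50
  {BC}: card=1000; try (B,hash)→1400, (C,nl_idx)→1500, (C,merge)→4400, (B,merge)→4750, (C,hash)→7300, (C,nl)→20050 …(+1); best=1400 via (B,hash)
  {AC}: card=400; try (C,nl_idx)→900, (A,hash)→1400, (A,nl_idx)→3200, (C,merge)→4400, (A,merge)→4750, (C,hash)→7300 …(+2); best=900 via (C,nl_idx)
  {ABC}: card=1000; try (B,hash)→1900, (A,hash)→3000, (B,merge)→5250, (A,nl_idx)→8400, (A,merge)→12750, (B,nl)→20900 …(+1); best=1900 via (B,hash)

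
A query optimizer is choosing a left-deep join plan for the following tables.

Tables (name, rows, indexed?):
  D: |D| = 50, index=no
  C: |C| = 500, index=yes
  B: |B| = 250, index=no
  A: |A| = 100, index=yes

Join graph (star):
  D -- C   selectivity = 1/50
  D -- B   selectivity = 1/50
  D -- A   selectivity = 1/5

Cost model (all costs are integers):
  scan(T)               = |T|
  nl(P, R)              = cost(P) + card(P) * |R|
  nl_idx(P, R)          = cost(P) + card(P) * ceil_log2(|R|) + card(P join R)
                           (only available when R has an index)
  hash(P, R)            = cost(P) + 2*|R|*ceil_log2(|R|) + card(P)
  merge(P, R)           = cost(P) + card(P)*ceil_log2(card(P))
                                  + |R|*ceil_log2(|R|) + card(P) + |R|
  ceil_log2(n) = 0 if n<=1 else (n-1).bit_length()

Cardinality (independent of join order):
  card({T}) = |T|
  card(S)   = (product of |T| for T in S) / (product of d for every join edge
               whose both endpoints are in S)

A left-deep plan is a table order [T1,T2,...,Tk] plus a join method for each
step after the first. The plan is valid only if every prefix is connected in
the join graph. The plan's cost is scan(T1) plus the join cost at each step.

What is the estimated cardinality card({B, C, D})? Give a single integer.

2500

Tables in S: B(250), C(500), D(50)
Edges inside S: D-C(d=50), D-B(d=50)
numerator = 250 * 500 * 50 = 6250000
denominator = 50 * 50 = 2500
card(S) = 6250000 / 2500 = 2500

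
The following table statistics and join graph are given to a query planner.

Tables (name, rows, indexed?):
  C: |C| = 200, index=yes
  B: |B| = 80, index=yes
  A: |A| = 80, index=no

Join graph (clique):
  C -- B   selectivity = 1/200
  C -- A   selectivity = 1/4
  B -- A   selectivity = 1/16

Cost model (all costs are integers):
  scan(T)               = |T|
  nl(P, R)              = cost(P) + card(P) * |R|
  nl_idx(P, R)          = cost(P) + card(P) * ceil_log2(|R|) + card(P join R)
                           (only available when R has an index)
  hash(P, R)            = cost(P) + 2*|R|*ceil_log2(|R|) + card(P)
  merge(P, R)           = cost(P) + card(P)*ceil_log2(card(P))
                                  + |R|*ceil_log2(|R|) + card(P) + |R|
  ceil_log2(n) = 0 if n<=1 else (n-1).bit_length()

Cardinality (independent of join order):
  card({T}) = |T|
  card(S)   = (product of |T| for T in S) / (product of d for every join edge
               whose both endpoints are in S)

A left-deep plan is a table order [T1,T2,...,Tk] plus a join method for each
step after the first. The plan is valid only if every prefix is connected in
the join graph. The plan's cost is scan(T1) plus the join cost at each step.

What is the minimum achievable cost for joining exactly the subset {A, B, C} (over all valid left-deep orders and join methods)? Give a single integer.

2000

Selinger DP over subsets of {A,B,C}:
  {C}: scan cost=200, card=200
  {B}: scan cost=80, card=80
  {A}: scan cost=80, card=80
  {BC}: card=80; try (C,nl_idx)→800, (B,hash)→1520, (B,nl_idx)→1680, (C,merge)→2520, (B,merge)→2640, (C,hash)→3360 …(+2); best=800 via (C,nl_idx)
  {AC}: card=4000; try (A,hash)→1520, (C,merge)→2520, (A,merge)→2640, (C,hash)→3360, (C,nl_idx)→4720, (C,nl)→16080 …(+1); best=1520 via (A,hash)
  {AB}: card=400; try (B,nl_idx)→1040, (B,hash)→1280, (A,hash)→1280, (B,merge)→1360, (A,merge)→1360, (B,nl)→6480 …(+1); best=1040 via (B,nl_idx)
  {ABC}: card=100; try (A,hash)→2000, (A,merge)→2080, (C,nl_idx)→4340, (C,hash)→4640, (B,hash)→6640, (C,merge)→6840 …(+5); best=2000 via (A,hash)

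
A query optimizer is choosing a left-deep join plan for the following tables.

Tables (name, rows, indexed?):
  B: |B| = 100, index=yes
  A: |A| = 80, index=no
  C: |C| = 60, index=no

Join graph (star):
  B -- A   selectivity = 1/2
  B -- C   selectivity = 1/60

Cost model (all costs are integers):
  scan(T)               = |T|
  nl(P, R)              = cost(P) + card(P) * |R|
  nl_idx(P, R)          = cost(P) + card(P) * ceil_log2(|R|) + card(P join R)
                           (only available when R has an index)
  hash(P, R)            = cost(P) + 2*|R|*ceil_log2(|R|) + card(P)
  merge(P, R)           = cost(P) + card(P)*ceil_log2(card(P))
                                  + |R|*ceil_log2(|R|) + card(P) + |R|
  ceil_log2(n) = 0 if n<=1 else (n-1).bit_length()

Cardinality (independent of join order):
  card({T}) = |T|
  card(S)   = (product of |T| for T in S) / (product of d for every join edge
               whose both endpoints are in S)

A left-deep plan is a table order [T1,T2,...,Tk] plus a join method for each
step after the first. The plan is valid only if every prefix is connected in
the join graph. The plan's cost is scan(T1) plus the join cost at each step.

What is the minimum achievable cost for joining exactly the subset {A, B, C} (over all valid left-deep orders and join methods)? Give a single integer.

1800

Selinger DP over subsets of {A,B,C}:
  {B}: scan cost=100, card=100
  {A}: scan cost=80, card=80
  {C}: scan cost=60, card=60
  {AB}: card=4000; try (A,hash)→1320, (B,merge)→1520, (A,merge)→1540, (B,hash)→1560, (B,nl_idx)→4640, (B,nl)→8080 …(+1); best=1320 via (A,hash)
  {BC}: card=100; try (B,nl_idx)→580, (C,hash)→920, (B,merge)→1280, (C,merge)→1320, (B,hash)→1520, (B,nl)→6060 …(+1); best=580 via (B,nl_idx)
  {ABC}: card=4000; try (A,hash)→1800, (A,merge)→2020, (C,hash)→6040, (A,nl)→8580, (C,merge)→53740, (C,nl)→241320; best=1800 via (A,hash)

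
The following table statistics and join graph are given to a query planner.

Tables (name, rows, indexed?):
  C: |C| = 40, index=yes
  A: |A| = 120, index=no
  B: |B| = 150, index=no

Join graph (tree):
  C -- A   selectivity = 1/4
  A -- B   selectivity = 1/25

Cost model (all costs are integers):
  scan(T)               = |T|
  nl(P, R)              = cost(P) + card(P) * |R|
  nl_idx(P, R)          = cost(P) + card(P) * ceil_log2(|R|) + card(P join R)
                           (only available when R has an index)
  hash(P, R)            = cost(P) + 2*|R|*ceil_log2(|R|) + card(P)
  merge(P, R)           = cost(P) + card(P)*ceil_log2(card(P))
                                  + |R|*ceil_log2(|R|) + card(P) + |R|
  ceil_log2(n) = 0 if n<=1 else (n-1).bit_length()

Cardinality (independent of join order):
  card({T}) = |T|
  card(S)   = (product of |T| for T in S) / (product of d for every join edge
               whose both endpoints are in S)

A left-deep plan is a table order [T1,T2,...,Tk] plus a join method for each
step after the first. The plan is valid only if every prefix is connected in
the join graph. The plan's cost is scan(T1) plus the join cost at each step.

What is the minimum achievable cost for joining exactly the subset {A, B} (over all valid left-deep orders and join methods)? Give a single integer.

1980

Selinger DP over subsets of {A,B}:
  {A}: scan cost=120, card=120
  {B}: scan cost=150, card=150
  {AB}: card=720; try (A,hash)→1980, (B,merge)→2430, (A,merge)→2460, (B,hash)→2640, (B,nl)→18120, (A,nl)→18150; best=1980 via (A,hash)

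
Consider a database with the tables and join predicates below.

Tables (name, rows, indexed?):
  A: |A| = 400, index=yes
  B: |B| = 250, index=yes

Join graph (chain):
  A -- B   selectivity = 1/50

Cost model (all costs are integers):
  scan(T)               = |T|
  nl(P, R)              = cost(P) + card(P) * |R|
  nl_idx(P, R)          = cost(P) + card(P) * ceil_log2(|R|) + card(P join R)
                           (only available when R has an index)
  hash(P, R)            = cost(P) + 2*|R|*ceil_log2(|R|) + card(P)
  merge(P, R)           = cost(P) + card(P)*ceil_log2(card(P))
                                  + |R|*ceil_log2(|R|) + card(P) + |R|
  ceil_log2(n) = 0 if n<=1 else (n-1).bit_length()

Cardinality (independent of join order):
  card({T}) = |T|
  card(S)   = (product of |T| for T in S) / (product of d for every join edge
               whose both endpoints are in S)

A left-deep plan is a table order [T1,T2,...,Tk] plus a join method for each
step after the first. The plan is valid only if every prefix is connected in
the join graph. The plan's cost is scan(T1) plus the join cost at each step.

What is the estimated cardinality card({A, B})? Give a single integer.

2000

Tables in S: A(400), B(250)
Edges inside S: A-B(d=50)
numerator = 400 * 250 = 100000
denominator = 50 = 50
card(S) = 100000 / 50 = 2000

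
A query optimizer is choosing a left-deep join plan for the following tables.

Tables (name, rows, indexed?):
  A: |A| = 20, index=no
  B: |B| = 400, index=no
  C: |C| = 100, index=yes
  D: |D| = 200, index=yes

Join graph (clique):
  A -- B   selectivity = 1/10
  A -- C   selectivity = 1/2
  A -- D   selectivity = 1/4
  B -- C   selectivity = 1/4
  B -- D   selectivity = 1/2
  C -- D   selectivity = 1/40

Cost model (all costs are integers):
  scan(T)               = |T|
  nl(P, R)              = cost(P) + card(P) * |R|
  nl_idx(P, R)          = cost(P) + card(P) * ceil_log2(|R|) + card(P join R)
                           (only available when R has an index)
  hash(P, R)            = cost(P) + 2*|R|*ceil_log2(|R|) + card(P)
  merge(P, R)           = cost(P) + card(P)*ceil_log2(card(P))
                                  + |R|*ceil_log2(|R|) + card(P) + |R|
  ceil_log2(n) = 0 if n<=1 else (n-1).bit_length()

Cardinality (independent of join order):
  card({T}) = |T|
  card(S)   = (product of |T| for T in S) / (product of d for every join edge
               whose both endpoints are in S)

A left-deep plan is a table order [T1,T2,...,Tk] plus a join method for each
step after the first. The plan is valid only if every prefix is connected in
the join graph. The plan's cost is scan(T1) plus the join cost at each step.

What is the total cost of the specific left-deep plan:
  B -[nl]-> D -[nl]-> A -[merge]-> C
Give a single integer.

step 1: scan B: cost=400, card=400
step 2: join D via nl
    card(P join D) = 400*200/(2) = 40000
    cost = 400 + 400*200 = 80400
step 3: join A via nl
    card(P join A) = 40000*20/(10*4) = 20000
    cost = 80400 + 40000*20 = 880400
step 4: join C via merge
    card(P join C) = 20000*100/(2*4*40) = 6250
    cost = 880400 + 20000*15 + 100*7 + 20000 + 100 = 1201200

1201200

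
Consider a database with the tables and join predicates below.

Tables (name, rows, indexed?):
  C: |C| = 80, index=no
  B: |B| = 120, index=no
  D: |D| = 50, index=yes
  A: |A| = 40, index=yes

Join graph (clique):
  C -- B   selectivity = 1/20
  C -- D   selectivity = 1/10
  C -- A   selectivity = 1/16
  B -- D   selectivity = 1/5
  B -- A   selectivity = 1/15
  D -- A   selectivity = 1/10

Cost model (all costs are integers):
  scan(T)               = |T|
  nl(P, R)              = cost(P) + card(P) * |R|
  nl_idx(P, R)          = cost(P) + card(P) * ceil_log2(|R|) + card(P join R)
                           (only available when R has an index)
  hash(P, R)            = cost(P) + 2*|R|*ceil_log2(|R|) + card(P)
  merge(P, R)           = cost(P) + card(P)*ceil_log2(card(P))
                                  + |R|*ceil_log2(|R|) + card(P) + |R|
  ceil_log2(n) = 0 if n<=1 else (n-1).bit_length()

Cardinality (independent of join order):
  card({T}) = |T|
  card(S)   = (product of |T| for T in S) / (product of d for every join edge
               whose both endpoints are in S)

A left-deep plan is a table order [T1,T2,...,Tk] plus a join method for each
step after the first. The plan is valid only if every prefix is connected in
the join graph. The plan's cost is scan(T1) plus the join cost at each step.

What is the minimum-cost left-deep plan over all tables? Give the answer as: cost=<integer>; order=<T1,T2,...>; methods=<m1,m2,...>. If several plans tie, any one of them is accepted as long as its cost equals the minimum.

Selinger DP (subsets sized 1..n):
  {C}: scan cost=80, card=80
  {B}: scan cost=120, card=120
  {D}: scan cost=50, card=50
  {A}: scan cost=40, card=40
  {BC}: card=480; try (C,hash)→1360, (B,merge)→1680, (C,merge)→1720, (B,hash)→1840, (B,nl)→9680, (C,nl)→9720; best=1360 via (C,hash)
  {CD}: card=400; try (D,hash)→760, (D,nl_idx)→960, (C,merge)→1040, (D,merge)→1070, (C,hash)→1220, (C,nl)→4050 …(+1); best=760 via (D,hash)
  {AC}: card=200; try (A,hash)→640, (A,nl_idx)→760, (C,merge)→960, (A,merge)→1000, (C,hash)→1200, (C,nl)→3240 …(+1); best=640 via (A,hash)
  {BD}: card=1200; try (D,hash)→840, (B,merge)→1360, (D,merge)→1430, (B,hash)→1780, (D,nl_idx)→2040, (B,nl)→6050 …(+1); best=840 via (D,hash)
  {AB}: card=320; try (A,hash)→720, (A,nl_idx)→1160, (B,merge)→1280, (A,merge)→1360, (B,hash)→1760, (B,nl)→4840 …(+1); best=720 via (A,hash)
  {AD}: card=200; try (D,nl_idx)→480, (A,nl_idx)→550, (A,hash)→580, (D,merge)→670, (D,hash)→680, (A,merge)→680 …(+2); best=480 via (D,nl_idx)
  {BCD}: card=480; try (D,hash)→2440, (B,hash)→2840, (C,hash)→3160, (D,nl_idx)→4720, (B,merge)→5720, (D,merge)→6510 …(+4); best=2440 via (D,hash)
  {ABC}: card=80; try (C,hash)→2160, (A,hash)→2320, (B,hash)→2520, (B,merge)→3400, (A,nl_idx)→4320, (C,merge)→4560 …(+4); best=2160 via (C,hash)
  {ACD}: card=100; try (D,hash)→1440, (A,hash)→1640, (C,hash)→1800, (D,nl_idx)→1940, (D,merge)→2790, (C,merge)→2920 …(+5); best=1440 via (D,hash)
  {ABD}: card=320; try (D,hash)→1640, (B,hash)→2360, (A,hash)→2520, (D,nl_idx)→2960, (B,merge)→3240, (D,merge)→4270 …(+5); best=1640 via (D,hash)
  {ABCD}: card=8; try (D,nl_idx)→2648, (D,hash)→2840, (C,hash)→3080, (D,merge)→3150, (B,merge)→3200, (B,hash)→3220 …(+8); best=2648 via (D,nl_idx)

cost=2648; order=B,A,C,D; methods=hash,hash,nl_idx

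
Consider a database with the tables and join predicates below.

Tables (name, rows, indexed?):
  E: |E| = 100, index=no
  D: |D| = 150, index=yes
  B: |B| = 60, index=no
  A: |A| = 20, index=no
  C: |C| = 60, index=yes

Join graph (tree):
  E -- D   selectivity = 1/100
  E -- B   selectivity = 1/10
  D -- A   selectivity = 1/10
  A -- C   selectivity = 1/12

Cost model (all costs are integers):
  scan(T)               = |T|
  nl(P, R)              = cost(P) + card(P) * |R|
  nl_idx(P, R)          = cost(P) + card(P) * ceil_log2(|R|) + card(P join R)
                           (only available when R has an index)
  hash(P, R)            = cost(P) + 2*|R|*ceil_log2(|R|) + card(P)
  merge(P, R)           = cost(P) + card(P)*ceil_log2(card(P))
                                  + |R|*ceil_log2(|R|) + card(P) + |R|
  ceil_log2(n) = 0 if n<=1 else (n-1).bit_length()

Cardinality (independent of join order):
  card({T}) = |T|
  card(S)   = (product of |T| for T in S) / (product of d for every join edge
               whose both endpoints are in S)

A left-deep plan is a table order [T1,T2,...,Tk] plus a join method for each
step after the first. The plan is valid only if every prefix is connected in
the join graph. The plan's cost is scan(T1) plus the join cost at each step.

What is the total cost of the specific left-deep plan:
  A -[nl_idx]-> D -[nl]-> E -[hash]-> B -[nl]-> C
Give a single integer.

step 1: scan A: cost=20, card=20
step 2: join D via nl_idx
    card(P join D) = 20*150/(10) = 300
    cost = 20 + 20*8 + 300 = 480
step 3: join E via nl
    card(P join E) = 300*100/(100) = 300
    cost = 480 + 300*100 = 30480
step 4: join B via hash
    card(P join B) = 300*60/(10) = 1800
    cost = 30480 + 2*60*6 + 300 = 31500
step 5: join C via nl
    card(P join C) = 1800*60/(12) = 9000
    cost = 31500 + 1800*60 = 139500

139500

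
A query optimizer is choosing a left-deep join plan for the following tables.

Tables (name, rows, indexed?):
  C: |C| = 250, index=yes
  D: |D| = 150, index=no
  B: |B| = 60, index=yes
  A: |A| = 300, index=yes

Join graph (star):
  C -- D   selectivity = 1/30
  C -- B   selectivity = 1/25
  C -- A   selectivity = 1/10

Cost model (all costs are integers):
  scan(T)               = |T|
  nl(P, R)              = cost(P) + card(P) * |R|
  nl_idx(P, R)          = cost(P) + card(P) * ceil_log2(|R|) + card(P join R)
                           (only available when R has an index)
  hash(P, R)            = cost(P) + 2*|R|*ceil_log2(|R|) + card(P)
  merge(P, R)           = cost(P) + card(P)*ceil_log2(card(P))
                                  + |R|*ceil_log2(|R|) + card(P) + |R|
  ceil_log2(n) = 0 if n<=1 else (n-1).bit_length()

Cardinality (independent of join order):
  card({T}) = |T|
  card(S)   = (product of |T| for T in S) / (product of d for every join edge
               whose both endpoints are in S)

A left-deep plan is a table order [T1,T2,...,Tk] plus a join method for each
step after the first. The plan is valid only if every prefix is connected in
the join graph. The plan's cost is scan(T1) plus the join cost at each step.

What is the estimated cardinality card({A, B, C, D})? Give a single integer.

Tables in S: A(300), B(60), C(250), D(150)
Edges inside S: C-D(d=30), C-B(d=25), C-A(d=10)
numerator = 300 * 60 * 250 * 150 = 675000000
denominator = 30 * 25 * 10 = 7500
card(S) = 675000000 / 7500 = 90000

90000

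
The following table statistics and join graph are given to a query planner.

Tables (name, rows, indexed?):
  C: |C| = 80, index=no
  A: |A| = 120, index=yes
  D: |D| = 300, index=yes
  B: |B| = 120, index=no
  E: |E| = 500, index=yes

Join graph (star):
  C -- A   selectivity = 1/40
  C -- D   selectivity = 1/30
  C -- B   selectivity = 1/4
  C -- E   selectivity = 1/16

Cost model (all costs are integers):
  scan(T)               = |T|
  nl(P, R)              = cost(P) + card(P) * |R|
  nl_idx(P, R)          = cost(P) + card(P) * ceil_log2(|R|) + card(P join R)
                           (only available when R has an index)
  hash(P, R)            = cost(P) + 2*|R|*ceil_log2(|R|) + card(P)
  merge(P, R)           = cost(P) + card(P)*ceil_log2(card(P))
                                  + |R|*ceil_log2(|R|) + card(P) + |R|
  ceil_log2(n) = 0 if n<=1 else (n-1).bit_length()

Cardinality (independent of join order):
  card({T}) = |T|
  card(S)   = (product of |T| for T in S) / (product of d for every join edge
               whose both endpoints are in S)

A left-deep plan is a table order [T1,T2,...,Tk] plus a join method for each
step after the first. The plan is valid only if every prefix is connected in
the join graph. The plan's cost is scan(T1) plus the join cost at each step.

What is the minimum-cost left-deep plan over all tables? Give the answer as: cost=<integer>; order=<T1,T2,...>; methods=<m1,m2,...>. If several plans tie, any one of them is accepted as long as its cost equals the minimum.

cost=89160; order=C,D,A,B,E; methods=nl_idx,hash,hash,hash

Selinger DP (subsets sized 1..n):
  {C}: scan cost=80, card=80
  {A}: scan cost=120, card=120
  {D}: scan cost=300, card=300
  {B}: scan cost=120, card=120
  {E}: scan cost=500, card=500
  {AC}: card=240; try (A,nl_idx)→880, (C,hash)→1360, (A,merge)→1680, (C,merge)→1720, (A,hash)→1840, (A,nl)→9680 …(+1); best=880 via (A,nl_idx)
  {CD}: card=800; try (D,nl_idx)→1600, (C,hash)→1720, (D,merge)→3720, (C,merge)→3940, (D,hash)→5560, (D,nl)→24080 …(+1); best=1600 via (D,nl_idx)
  {BC}: card=2400; try (C,hash)→1360, (B,merge)→1680, (C,merge)→1720, (B,hash)→1840, (B,nl)→9680, (C,nl)→9720; best=1360 via (C,hash)
  {CE}: card=2500; try (C,hash)→2120, (E,nl_idx)→3300, (E,merge)→5720, (C,merge)→6140, (E,hash)→9160, (E,nl)→40080 …(+1); best=2120 via (C,hash)
  {ACD}: card=2400; try (A,hash)→4080, (D,nl_idx)→5440, (D,merge)→6040, (D,hash)→6520, (A,nl_idx)→9600, (A,merge)→11360 …(+2); best=4080 via (A,hash)
  {ABC}: card=7200; try (B,hash)→2800, (B,merge)→4000, (A,hash)→5440, (A,nl_idx)→25360, (B,nl)→29680, (A,merge)→33520 …(+1); best=2800 via (B,hash)
  {ACE}: card=7500; try (A,hash)→6300, (E,merge)→8040, (E,hash)→10120, (E,nl_idx)→10540, (A,nl_idx)→27120, (A,merge)→35580 …(+2); best=6300 via (A,hash)
  {BCD}: card=24000; try (B,hash)→4080, (D,hash)→9160, (B,merge)→11360, (D,merge)→35560, (D,nl_idx)→46960, (B,nl)→97600 …(+1); best=4080 via (B,hash)
  {CDE}: card=25000; try (D,hash)→10020, (E,hash)→11400, (E,merge)→15400, (E,nl_idx)→33800, (D,merge)→37620, (D,nl_idx)→49620 …(+2); best=10020 via (D,hash)
  {BCE}: card=75000; try (B,hash)→6300, (E,hash)→12760, (B,merge)→35580, (E,merge)→37560, (E,nl_idx)→97960, (B,nl)→302120 …(+1); best=6300 via (B,hash)
  {ABCD}: card=72000; try (B,hash)→8160, (D,hash)→15400, (A,hash)→29760, (B,merge)→36240, (D,merge)→106600, (D,nl_idx)→139600 …(+5); best=8160 via (B,hash)
  {ACDE}: card=75000; try (E,hash)→15480, (D,hash)→19200, (A,hash)→36700, (E,merge)→40280, (E,nl_idx)→100680, (D,merge)→114300 …(+6); best=15480 via (E,hash)
  {ABCE}: card=225000; try (B,hash)→15480, (E,hash)→19000, (A,hash)→82980, (E,merge)→108600, (B,merge)→112260, (E,nl_idx)→292600 …(+5); best=15480 via (B,hash)
  {BCDE}: card=750000; try (B,hash)→36700, (E,hash)→37080, (D,hash)→86700, (E,merge)→393080, (B,merge)→410980, (E,nl_idx)→970080 …(+5); best=36700 via (B,hash)
  {ABCDE}: card=2250000; try (E,hash)→89160, (B,hash)→92160, (D,hash)→245880, (A,hash)→788380, (E,merge)→1309160, (B,merge)→1366440 …(+9); best=89160 via (E,hash)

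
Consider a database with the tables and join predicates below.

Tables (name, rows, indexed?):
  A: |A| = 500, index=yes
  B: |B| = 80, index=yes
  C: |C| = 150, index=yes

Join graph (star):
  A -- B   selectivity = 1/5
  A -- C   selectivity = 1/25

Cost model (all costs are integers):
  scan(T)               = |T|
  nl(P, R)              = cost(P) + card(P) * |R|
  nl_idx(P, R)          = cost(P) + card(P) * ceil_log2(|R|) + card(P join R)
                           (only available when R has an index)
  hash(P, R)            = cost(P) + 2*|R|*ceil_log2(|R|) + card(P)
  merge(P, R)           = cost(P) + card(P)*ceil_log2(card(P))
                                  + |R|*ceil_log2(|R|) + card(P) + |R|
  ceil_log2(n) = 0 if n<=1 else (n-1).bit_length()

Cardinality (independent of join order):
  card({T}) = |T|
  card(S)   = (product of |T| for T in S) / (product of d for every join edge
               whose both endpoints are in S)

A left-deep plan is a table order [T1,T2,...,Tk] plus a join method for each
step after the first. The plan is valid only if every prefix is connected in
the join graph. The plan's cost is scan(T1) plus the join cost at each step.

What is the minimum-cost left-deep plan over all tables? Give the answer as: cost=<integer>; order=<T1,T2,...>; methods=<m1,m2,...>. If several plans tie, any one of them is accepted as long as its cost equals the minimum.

cost=7520; order=A,C,B; methods=hash,hash

Selinger DP (subsets sized 1..n):
  {A}: scan cost=500, card=500
  {B}: scan cost=80, card=80
  {C}: scan cost=150, card=150
  {AB}: card=8000; try (B,hash)→2120, (A,merge)→5720, (B,merge)→6140, (A,nl_idx)→8800, (A,hash)→9160, (B,nl_idx)→12000 …(+2); best=2120 via (B,hash)
  {AC}: card=3000; try (C,hash)→3400, (A,nl_idx)→4500, (A,merge)→6500, (C,merge)→6850, (C,nl_idx)→7500, (A,hash)→9300 …(+2); best=3400 via (C,hash)
  {ABC}: card=48000; try (B,hash)→7520, (C,hash)→12520, (B,merge)→43040, (B,nl_idx)→72400, (C,nl_idx)→114120, (C,merge)→115470 …(+2); best=7520 via (B,hash)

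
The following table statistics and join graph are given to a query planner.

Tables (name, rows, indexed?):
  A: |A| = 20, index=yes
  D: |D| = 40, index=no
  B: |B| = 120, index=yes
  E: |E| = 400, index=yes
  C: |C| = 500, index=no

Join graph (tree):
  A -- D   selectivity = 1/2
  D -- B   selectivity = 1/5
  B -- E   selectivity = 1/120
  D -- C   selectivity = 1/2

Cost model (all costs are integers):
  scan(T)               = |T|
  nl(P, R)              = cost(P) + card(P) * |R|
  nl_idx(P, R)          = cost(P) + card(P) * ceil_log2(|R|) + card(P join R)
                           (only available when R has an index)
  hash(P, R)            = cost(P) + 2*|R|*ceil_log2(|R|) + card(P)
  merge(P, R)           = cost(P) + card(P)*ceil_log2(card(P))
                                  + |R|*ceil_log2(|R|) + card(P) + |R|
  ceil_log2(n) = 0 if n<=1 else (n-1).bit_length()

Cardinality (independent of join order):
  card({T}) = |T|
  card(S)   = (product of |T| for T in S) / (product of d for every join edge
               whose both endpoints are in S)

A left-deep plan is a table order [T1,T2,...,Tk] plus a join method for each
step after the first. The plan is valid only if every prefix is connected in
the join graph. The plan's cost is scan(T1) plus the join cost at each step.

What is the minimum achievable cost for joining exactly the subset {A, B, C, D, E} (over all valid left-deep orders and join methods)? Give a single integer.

46880

Selinger DP over subsets of {A,B,C,D,E}:
  {A}: scan cost=20, card=20
  {D}: scan cost=40, card=40
  {B}: scan cost=120, card=120
  {E}: scan cost=400, card=400
  {C}: scan cost=500, card=500
  {AD}: card=400; try (A,hash)→280, (D,merge)→420, (A,merge)→440, (D,hash)→520, (A,nl_idx)→640, (D,nl)→820 …(+1); best=280 via (A,hash)
  {BD}: card=960; try (D,hash)→720, (B,merge)→1280, (B,nl_idx)→1280, (D,merge)→1360, (B,hash)→1760, (B,nl)→4840 …(+1); best=720 via (D,hash)
  {CD}: card=10000; try (D,hash)→1480, (C,merge)→5320, (D,merge)→5780, (C,hash)→9080, (C,nl)→20040, (D,nl)→20500; best=1480 via (D,hash)
  {BE}: card=400; try (E,nl_idx)→1600, (B,hash)→2480, (B,nl_idx)→3600, (E,merge)→5080, (B,merge)→5360, (E,hash)→7440 …(+2); best=1600 via (E,nl_idx)
  {ABD}: card=9600; try (A,hash)→1880, (B,hash)→2360, (B,merge)→5240, (A,merge)→11400, (B,nl_idx)→12680, (A,nl_idx)→15120 …(+2); best=1880 via (A,hash)
  {ACD}: card=100000; try (C,merge)→9280, (C,hash)→9680, (A,hash)→11680, (A,nl_idx)→151480, (A,merge)→151600, (C,nl)→200280 …(+1); best=9280 via (C,merge)
  {BDE}: card=3200; try (D,hash)→2480, (D,merge)→5880, (E,hash)→8880, (E,nl_idx)→12560, (E,merge)→15280, (D,nl)→17600 …(+1); best=2480 via (D,hash)
  {BCD}: card=240000; try (C,hash)→10680, (B,hash)→13160, (C,merge)→16280, (B,merge)→152440, (B,nl_idx)→311480, (C,nl)→480720 …(+1); best=10680 via (C,hash)
  {ABDE}: card=32000; try (A,hash)→5880, (E,hash)→18680, (A,merge)→44200, (A,nl_idx)→50480, (A,nl)→66480, (E,nl_idx)→120280 …(+2); best=5880 via (A,hash)
  {ABCD}: card=2400000; try (C,hash)→20480, (B,hash)→110960, (C,merge)→150880, (A,hash)→250880, (B,merge)→1810240, (B,nl_idx)→3109280 …(+5); best=20480 via (C,hash)
  {BCDE}: card=800000; try (C,hash)→14680, (C,merge)→49080, (E,hash)→257880, (C,nl)→1602480, (E,nl_idx)→2970680, (E,merge)→4574680 …(+1); best=14680 via (C,hash)
  {ABCDE}: card=8000000; try (C,hash)→46880, (C,merge)→522880, (A,hash)→814880, (E,hash)→2427680, (A,nl_idx)→12014680, (C,nl)→16005880 …(+5); best=46880 via (C,hash)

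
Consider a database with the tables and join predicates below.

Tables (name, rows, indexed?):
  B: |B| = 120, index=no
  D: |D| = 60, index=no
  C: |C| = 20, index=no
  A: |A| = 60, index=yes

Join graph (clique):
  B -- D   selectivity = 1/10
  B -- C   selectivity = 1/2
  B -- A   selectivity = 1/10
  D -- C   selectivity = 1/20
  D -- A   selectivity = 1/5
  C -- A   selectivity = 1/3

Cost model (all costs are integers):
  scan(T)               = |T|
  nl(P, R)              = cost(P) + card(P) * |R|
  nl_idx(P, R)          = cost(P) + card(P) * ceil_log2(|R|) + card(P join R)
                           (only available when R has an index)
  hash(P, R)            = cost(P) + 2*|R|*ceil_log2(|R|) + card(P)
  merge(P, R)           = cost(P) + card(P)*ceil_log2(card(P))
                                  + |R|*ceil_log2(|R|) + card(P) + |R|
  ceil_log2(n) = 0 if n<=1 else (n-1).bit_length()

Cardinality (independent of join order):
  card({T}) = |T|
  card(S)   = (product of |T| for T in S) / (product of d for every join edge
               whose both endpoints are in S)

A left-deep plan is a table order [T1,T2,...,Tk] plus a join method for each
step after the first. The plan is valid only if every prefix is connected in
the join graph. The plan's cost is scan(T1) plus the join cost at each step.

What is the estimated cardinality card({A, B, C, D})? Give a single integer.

Tables in S: A(60), B(120), C(20), D(60)
Edges inside S: B-D(d=10), B-C(d=2), B-A(d=10), D-C(d=20), D-A(d=5), C-A(d=3)
numerator = 60 * 120 * 20 * 60 = 8640000
denominator = 10 * 2 * 10 * 20 * 5 * 3 = 60000
card(S) = 8640000 / 60000 = 144

144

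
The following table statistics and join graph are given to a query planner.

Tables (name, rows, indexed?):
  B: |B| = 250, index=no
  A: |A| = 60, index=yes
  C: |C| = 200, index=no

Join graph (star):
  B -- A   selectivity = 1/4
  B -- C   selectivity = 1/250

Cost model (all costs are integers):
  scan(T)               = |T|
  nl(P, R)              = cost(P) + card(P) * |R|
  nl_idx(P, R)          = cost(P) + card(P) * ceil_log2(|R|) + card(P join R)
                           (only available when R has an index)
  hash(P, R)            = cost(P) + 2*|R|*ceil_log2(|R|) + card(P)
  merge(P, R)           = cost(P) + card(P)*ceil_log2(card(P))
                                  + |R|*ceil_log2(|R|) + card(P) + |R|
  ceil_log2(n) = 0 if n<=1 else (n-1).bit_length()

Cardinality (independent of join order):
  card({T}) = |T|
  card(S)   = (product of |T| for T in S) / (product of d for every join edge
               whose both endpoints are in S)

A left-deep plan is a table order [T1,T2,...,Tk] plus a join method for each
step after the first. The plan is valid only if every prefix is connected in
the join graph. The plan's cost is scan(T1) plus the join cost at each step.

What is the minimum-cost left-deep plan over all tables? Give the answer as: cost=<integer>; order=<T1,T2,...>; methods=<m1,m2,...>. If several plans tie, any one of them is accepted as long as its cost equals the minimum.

cost=4620; order=B,C,A; methods=hash,hash

Selinger DP (subsets sized 1..n):
  {B}: scan cost=250, card=250
  {A}: scan cost=60, card=60
  {C}: scan cost=200, card=200
  {AB}: card=3750; try (A,hash)→1220, (B,merge)→2730, (A,merge)→2920, (B,hash)→4120, (A,nl_idx)→5500, (B,nl)→15060 …(+1); best=1220 via (A,hash)
  {BC}: card=200; try (C,hash)→3700, (B,merge)→4250, (C,merge)→4300, (B,hash)→4400, (B,nl)→50200, (C,nl)→50250; best=3700 via (C,hash)
  {ABC}: card=3000; try (A,hash)→4620, (A,merge)→5920, (A,nl_idx)→7900, (C,hash)→8170, (A,nl)→15700, (C,merge)→51770 …(+1); best=4620 via (A,hash)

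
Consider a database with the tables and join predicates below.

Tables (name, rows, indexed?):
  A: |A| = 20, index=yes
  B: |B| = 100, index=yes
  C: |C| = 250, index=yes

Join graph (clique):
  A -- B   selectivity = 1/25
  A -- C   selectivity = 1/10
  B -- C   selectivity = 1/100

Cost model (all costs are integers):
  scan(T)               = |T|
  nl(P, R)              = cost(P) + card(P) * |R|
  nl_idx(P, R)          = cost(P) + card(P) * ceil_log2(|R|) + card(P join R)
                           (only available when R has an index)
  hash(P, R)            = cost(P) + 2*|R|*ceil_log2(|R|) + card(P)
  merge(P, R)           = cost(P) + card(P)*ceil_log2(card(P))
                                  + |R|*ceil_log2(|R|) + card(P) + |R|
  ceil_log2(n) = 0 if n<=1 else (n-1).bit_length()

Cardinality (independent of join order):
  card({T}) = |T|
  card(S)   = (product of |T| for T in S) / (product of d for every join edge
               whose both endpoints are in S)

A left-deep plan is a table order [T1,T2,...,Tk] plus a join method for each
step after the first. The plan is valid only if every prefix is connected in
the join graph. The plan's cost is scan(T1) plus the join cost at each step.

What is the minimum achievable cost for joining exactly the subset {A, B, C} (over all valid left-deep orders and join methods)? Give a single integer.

Selinger DP over subsets of {A,B,C}:
  {A}: scan cost=20, card=20
  {B}: scan cost=100, card=100
  {C}: scan cost=250, card=250
  {AB}: card=80; try (B,nl_idx)→240, (A,hash)→400, (A,nl_idx)→680, (B,merge)→940, (A,merge)→1020, (B,hash)→1440 …(+2); best=240 via (B,nl_idx)
  {AC}: card=500; try (C,nl_idx)→680, (A,hash)→700, (A,nl_idx)→2000, (C,merge)→2390, (A,merge)→2620, (C,hash)→4040 …(+2); best=680 via (C,nl_idx)
  {BC}: card=250; try (C,nl_idx)→1150, (B,hash)→1900, (B,nl_idx)→2250, (C,merge)→3150, (B,merge)→3300, (C,hash)→4200 …(+2); best=1150 via (C,nl_idx)
  {ABC}: card=20; try (C,nl_idx)→900, (A,hash)→1600, (A,nl_idx)→2420, (B,hash)→2580, (C,merge)→3130, (A,merge)→3520 …(+6); best=900 via (C,nl_idx)

900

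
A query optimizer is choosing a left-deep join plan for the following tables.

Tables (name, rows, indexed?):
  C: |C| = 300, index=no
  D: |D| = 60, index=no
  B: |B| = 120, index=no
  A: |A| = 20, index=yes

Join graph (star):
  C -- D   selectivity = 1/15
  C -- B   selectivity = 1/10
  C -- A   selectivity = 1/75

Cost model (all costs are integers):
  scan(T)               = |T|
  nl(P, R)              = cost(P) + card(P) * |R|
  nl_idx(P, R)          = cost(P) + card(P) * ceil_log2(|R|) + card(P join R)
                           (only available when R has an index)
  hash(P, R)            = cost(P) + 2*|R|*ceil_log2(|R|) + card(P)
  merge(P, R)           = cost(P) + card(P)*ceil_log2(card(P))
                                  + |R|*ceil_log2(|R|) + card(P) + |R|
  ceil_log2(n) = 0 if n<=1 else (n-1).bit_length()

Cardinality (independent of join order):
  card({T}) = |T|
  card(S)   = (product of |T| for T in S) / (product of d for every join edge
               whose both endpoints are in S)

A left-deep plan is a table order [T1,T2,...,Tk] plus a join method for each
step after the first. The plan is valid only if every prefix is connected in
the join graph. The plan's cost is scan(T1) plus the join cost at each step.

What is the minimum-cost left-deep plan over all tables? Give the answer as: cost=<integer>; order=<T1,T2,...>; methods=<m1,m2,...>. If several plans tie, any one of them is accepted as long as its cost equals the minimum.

Selinger DP (subsets sized 1..n):
  {C}: scan cost=300, card=300
  {D}: scan cost=60, card=60
  {B}: scan cost=120, card=120
  {A}: scan cost=20, card=20
  {CD}: card=1200; try (D,hash)→1320, (C,merge)→3480, (D,merge)→3720, (C,hash)→5520, (C,nl)→18060, (D,nl)→18300; best=1320 via (D,hash)
  {BC}: card=3600; try (B,hash)→2280, (C,merge)→4080, (B,merge)→4260, (C,hash)→5640, (C,nl)→36120, (B,nl)→36300; best=2280 via (B,hash)
  {AC}: card=80; try (A,hash)→800, (A,nl_idx)→1880, (C,merge)→3140, (A,merge)→3420, (C,hash)→5440, (C,nl)→6020 …(+1); best=800 via (A,hash)
  {BCD}: card=14400; try (B,hash)→4200, (D,hash)→6600, (B,merge)→16680, (D,merge)→49500, (B,nl)→145320, (D,nl)→218280; best=4200 via (B,hash)
  {ACD}: card=320; try (D,hash)→1600, (D,merge)→1860, (A,hash)→2720, (D,nl)→5600, (A,nl_idx)→7640, (A,merge)→15840 …(+1); best=1600 via (D,hash)
  {ABC}: card=960; try (B,merge)→2400, (B,hash)→2560, (A,hash)→6080, (B,nl)→10400, (A,nl_idx)→21240, (A,merge)→49200 …(+1); best=2400 via (B,merge)
  {ABCD}: card=3840; try (B,hash)→3600, (D,hash)→4080, (B,merge)→5760, (D,merge)→13380, (A,hash)→18800, (B,nl)→40000 …(+4); best=3600 via (B,hash)

cost=3600; order=C,A,D,B; methods=hash,hash,hash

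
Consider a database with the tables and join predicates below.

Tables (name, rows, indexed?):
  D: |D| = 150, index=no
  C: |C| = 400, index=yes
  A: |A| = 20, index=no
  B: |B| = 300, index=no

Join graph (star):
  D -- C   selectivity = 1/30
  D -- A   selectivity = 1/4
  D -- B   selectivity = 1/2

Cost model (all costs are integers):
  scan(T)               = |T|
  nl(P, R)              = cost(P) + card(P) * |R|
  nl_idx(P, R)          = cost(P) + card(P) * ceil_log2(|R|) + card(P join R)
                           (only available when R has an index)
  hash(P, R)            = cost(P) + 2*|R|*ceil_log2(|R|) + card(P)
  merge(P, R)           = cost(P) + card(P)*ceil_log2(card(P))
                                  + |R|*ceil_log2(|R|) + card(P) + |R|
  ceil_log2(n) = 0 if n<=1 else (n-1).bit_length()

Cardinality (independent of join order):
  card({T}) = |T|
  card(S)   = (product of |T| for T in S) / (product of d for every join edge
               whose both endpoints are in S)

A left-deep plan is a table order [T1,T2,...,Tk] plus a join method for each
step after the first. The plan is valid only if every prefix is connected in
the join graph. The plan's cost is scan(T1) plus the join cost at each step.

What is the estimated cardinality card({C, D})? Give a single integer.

2000

Tables in S: C(400), D(150)
Edges inside S: D-C(d=30)
numerator = 400 * 150 = 60000
denominator = 30 = 30
card(S) = 60000 / 30 = 2000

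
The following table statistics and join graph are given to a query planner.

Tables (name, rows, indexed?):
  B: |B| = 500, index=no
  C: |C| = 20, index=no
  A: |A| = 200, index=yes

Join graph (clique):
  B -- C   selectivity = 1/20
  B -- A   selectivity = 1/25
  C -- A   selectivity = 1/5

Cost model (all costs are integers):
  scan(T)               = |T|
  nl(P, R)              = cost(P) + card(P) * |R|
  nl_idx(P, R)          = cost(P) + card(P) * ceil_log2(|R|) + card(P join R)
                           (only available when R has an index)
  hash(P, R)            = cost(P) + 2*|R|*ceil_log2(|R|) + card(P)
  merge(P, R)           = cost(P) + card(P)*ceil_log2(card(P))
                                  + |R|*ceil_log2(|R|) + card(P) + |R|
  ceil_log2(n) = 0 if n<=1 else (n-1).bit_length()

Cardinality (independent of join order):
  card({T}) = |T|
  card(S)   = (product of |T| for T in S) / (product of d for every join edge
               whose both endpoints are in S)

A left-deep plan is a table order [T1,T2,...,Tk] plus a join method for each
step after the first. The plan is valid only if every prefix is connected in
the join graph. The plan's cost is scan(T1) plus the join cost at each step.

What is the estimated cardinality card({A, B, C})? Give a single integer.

Tables in S: A(200), B(500), C(20)
Edges inside S: B-C(d=20), B-A(d=25), C-A(d=5)
numerator = 200 * 500 * 20 = 2000000
denominator = 20 * 25 * 5 = 2500
card(S) = 2000000 / 2500 = 800

800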